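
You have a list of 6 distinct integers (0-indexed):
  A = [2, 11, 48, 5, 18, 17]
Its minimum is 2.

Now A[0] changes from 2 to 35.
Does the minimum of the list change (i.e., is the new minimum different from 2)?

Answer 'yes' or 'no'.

Answer: yes

Derivation:
Old min = 2
Change: A[0] 2 -> 35
Changed element was the min; new min must be rechecked.
New min = 5; changed? yes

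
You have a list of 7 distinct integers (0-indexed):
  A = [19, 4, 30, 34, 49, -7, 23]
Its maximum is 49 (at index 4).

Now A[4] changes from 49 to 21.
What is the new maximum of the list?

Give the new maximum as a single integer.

Old max = 49 (at index 4)
Change: A[4] 49 -> 21
Changed element WAS the max -> may need rescan.
  Max of remaining elements: 34
  New max = max(21, 34) = 34

Answer: 34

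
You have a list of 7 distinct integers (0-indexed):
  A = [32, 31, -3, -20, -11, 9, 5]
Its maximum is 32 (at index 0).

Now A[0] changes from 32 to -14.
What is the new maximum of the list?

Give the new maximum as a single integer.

Old max = 32 (at index 0)
Change: A[0] 32 -> -14
Changed element WAS the max -> may need rescan.
  Max of remaining elements: 31
  New max = max(-14, 31) = 31

Answer: 31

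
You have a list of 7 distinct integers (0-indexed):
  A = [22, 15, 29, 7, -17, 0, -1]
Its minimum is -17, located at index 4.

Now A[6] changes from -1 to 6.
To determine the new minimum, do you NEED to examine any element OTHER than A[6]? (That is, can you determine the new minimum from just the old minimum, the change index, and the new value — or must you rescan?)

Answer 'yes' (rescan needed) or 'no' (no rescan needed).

Old min = -17 at index 4
Change at index 6: -1 -> 6
Index 6 was NOT the min. New min = min(-17, 6). No rescan of other elements needed.
Needs rescan: no

Answer: no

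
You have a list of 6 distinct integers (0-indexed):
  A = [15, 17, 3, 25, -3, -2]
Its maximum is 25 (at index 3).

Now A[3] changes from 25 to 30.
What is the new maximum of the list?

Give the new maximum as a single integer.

Old max = 25 (at index 3)
Change: A[3] 25 -> 30
Changed element WAS the max -> may need rescan.
  Max of remaining elements: 17
  New max = max(30, 17) = 30

Answer: 30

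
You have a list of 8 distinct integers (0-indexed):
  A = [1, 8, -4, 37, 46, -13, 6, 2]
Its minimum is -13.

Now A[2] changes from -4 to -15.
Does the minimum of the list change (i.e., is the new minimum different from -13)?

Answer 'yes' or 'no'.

Answer: yes

Derivation:
Old min = -13
Change: A[2] -4 -> -15
Changed element was NOT the min; min changes only if -15 < -13.
New min = -15; changed? yes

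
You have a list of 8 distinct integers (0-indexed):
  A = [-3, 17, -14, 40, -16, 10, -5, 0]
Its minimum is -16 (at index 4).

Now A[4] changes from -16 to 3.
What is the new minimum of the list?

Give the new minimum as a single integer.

Old min = -16 (at index 4)
Change: A[4] -16 -> 3
Changed element WAS the min. Need to check: is 3 still <= all others?
  Min of remaining elements: -14
  New min = min(3, -14) = -14

Answer: -14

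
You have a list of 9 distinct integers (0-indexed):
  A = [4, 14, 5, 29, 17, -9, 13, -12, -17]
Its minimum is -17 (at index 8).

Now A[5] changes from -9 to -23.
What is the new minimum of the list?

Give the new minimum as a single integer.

Answer: -23

Derivation:
Old min = -17 (at index 8)
Change: A[5] -9 -> -23
Changed element was NOT the old min.
  New min = min(old_min, new_val) = min(-17, -23) = -23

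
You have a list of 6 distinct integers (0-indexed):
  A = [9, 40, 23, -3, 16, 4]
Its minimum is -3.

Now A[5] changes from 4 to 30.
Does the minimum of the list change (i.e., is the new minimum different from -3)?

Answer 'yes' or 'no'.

Old min = -3
Change: A[5] 4 -> 30
Changed element was NOT the min; min changes only if 30 < -3.
New min = -3; changed? no

Answer: no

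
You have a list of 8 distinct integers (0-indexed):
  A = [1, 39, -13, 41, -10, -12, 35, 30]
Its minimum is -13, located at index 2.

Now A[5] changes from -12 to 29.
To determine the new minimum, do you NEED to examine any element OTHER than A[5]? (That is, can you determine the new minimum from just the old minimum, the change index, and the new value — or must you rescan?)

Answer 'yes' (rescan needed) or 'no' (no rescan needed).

Old min = -13 at index 2
Change at index 5: -12 -> 29
Index 5 was NOT the min. New min = min(-13, 29). No rescan of other elements needed.
Needs rescan: no

Answer: no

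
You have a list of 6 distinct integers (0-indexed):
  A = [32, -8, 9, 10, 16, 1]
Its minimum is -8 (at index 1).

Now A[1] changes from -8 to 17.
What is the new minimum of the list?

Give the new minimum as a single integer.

Old min = -8 (at index 1)
Change: A[1] -8 -> 17
Changed element WAS the min. Need to check: is 17 still <= all others?
  Min of remaining elements: 1
  New min = min(17, 1) = 1

Answer: 1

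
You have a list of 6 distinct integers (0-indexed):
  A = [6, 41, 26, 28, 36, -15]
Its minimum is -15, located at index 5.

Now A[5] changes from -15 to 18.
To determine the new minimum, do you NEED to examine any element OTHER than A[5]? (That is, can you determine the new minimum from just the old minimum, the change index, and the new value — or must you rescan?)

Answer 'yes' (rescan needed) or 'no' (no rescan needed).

Answer: yes

Derivation:
Old min = -15 at index 5
Change at index 5: -15 -> 18
Index 5 WAS the min and new value 18 > old min -15. Must rescan other elements to find the new min.
Needs rescan: yes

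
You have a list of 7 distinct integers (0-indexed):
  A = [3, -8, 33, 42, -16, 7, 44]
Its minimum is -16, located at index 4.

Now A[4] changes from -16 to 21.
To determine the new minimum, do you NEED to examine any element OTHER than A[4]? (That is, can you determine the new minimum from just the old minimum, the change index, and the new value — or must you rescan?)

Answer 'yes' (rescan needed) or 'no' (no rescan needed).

Answer: yes

Derivation:
Old min = -16 at index 4
Change at index 4: -16 -> 21
Index 4 WAS the min and new value 21 > old min -16. Must rescan other elements to find the new min.
Needs rescan: yes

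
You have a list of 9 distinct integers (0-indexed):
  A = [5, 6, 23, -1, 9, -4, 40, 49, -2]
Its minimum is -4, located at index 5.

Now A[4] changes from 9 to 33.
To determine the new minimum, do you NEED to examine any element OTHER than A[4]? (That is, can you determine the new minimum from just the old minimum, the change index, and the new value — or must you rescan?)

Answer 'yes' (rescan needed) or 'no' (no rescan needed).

Answer: no

Derivation:
Old min = -4 at index 5
Change at index 4: 9 -> 33
Index 4 was NOT the min. New min = min(-4, 33). No rescan of other elements needed.
Needs rescan: no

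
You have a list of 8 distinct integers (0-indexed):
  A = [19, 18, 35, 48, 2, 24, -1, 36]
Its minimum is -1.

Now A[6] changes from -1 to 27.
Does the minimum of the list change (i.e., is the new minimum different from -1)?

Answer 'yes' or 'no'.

Answer: yes

Derivation:
Old min = -1
Change: A[6] -1 -> 27
Changed element was the min; new min must be rechecked.
New min = 2; changed? yes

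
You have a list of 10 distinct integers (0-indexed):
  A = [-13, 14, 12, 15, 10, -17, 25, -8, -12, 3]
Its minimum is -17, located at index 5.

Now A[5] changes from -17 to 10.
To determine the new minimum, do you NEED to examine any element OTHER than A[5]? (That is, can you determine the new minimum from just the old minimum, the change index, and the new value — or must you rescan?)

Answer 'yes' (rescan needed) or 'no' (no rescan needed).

Old min = -17 at index 5
Change at index 5: -17 -> 10
Index 5 WAS the min and new value 10 > old min -17. Must rescan other elements to find the new min.
Needs rescan: yes

Answer: yes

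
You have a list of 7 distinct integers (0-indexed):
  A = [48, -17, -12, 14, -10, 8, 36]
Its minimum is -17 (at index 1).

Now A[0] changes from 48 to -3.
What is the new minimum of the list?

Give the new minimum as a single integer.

Answer: -17

Derivation:
Old min = -17 (at index 1)
Change: A[0] 48 -> -3
Changed element was NOT the old min.
  New min = min(old_min, new_val) = min(-17, -3) = -17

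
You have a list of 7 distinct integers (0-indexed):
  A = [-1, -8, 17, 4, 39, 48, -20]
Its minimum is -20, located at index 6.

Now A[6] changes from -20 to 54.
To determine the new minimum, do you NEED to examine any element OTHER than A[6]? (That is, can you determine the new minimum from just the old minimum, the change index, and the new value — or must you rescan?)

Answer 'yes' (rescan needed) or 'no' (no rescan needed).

Old min = -20 at index 6
Change at index 6: -20 -> 54
Index 6 WAS the min and new value 54 > old min -20. Must rescan other elements to find the new min.
Needs rescan: yes

Answer: yes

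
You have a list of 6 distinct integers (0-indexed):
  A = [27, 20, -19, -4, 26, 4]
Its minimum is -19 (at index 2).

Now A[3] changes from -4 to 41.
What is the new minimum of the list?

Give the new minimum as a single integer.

Old min = -19 (at index 2)
Change: A[3] -4 -> 41
Changed element was NOT the old min.
  New min = min(old_min, new_val) = min(-19, 41) = -19

Answer: -19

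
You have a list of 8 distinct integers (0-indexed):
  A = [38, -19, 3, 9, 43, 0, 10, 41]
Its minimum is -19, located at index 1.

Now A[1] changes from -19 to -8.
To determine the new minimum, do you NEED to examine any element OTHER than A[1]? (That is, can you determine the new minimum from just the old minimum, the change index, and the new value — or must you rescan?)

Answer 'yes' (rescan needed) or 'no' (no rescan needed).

Answer: yes

Derivation:
Old min = -19 at index 1
Change at index 1: -19 -> -8
Index 1 WAS the min and new value -8 > old min -19. Must rescan other elements to find the new min.
Needs rescan: yes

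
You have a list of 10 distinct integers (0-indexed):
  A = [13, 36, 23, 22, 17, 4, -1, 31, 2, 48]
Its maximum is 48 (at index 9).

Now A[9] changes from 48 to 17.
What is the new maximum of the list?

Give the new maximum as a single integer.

Old max = 48 (at index 9)
Change: A[9] 48 -> 17
Changed element WAS the max -> may need rescan.
  Max of remaining elements: 36
  New max = max(17, 36) = 36

Answer: 36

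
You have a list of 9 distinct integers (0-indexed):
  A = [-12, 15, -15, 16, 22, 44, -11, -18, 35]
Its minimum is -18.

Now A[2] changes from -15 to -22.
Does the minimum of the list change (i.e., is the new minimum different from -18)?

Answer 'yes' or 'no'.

Old min = -18
Change: A[2] -15 -> -22
Changed element was NOT the min; min changes only if -22 < -18.
New min = -22; changed? yes

Answer: yes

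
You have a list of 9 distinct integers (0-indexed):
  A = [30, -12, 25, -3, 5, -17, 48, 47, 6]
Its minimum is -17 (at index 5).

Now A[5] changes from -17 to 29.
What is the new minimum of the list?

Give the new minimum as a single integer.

Old min = -17 (at index 5)
Change: A[5] -17 -> 29
Changed element WAS the min. Need to check: is 29 still <= all others?
  Min of remaining elements: -12
  New min = min(29, -12) = -12

Answer: -12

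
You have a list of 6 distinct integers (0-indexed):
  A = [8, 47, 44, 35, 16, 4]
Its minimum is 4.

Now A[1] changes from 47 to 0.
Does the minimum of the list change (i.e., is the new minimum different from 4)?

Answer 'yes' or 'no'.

Answer: yes

Derivation:
Old min = 4
Change: A[1] 47 -> 0
Changed element was NOT the min; min changes only if 0 < 4.
New min = 0; changed? yes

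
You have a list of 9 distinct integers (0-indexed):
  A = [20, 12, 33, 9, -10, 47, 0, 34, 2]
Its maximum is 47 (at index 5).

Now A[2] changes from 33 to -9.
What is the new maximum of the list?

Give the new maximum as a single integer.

Old max = 47 (at index 5)
Change: A[2] 33 -> -9
Changed element was NOT the old max.
  New max = max(old_max, new_val) = max(47, -9) = 47

Answer: 47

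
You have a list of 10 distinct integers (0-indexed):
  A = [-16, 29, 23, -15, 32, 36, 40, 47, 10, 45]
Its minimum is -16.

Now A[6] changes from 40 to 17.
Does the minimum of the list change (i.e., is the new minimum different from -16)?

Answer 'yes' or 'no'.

Old min = -16
Change: A[6] 40 -> 17
Changed element was NOT the min; min changes only if 17 < -16.
New min = -16; changed? no

Answer: no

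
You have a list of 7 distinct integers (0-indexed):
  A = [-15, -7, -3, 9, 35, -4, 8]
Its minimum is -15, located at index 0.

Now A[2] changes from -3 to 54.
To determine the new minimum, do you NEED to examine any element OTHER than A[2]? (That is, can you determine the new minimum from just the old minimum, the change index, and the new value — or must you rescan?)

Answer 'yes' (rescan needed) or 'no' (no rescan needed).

Old min = -15 at index 0
Change at index 2: -3 -> 54
Index 2 was NOT the min. New min = min(-15, 54). No rescan of other elements needed.
Needs rescan: no

Answer: no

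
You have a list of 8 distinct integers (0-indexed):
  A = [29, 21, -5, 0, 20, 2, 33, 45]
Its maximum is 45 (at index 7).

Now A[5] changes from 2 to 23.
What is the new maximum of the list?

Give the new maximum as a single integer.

Answer: 45

Derivation:
Old max = 45 (at index 7)
Change: A[5] 2 -> 23
Changed element was NOT the old max.
  New max = max(old_max, new_val) = max(45, 23) = 45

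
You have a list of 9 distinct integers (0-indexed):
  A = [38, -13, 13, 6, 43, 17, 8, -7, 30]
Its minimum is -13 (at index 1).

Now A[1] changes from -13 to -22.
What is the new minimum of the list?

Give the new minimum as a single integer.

Old min = -13 (at index 1)
Change: A[1] -13 -> -22
Changed element WAS the min. Need to check: is -22 still <= all others?
  Min of remaining elements: -7
  New min = min(-22, -7) = -22

Answer: -22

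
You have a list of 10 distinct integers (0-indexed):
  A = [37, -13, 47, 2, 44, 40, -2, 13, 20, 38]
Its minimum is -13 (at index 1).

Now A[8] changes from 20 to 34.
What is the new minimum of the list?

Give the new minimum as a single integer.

Answer: -13

Derivation:
Old min = -13 (at index 1)
Change: A[8] 20 -> 34
Changed element was NOT the old min.
  New min = min(old_min, new_val) = min(-13, 34) = -13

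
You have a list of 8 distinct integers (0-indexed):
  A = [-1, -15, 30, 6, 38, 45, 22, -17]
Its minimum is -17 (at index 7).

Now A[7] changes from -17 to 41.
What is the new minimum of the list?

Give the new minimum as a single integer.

Old min = -17 (at index 7)
Change: A[7] -17 -> 41
Changed element WAS the min. Need to check: is 41 still <= all others?
  Min of remaining elements: -15
  New min = min(41, -15) = -15

Answer: -15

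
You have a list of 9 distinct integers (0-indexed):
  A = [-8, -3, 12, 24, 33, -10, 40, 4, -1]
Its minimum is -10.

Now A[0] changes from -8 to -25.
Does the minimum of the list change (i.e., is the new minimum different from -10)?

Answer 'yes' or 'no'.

Old min = -10
Change: A[0] -8 -> -25
Changed element was NOT the min; min changes only if -25 < -10.
New min = -25; changed? yes

Answer: yes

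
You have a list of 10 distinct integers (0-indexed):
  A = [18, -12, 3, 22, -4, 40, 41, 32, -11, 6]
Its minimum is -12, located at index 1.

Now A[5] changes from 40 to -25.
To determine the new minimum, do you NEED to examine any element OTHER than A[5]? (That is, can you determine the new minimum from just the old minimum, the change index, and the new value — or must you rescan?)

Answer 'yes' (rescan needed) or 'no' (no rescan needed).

Answer: no

Derivation:
Old min = -12 at index 1
Change at index 5: 40 -> -25
Index 5 was NOT the min. New min = min(-12, -25). No rescan of other elements needed.
Needs rescan: no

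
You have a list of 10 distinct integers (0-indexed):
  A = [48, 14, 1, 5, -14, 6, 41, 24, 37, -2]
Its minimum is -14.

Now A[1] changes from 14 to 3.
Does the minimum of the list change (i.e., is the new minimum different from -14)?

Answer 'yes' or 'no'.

Answer: no

Derivation:
Old min = -14
Change: A[1] 14 -> 3
Changed element was NOT the min; min changes only if 3 < -14.
New min = -14; changed? no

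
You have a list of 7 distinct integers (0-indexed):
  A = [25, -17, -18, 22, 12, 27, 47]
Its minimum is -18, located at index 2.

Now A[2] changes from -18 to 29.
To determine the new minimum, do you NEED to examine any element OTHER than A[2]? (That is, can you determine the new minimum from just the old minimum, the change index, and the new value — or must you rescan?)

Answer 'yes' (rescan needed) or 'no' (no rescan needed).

Old min = -18 at index 2
Change at index 2: -18 -> 29
Index 2 WAS the min and new value 29 > old min -18. Must rescan other elements to find the new min.
Needs rescan: yes

Answer: yes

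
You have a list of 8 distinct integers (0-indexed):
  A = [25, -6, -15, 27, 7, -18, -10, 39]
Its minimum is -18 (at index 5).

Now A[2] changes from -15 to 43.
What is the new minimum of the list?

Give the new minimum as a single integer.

Answer: -18

Derivation:
Old min = -18 (at index 5)
Change: A[2] -15 -> 43
Changed element was NOT the old min.
  New min = min(old_min, new_val) = min(-18, 43) = -18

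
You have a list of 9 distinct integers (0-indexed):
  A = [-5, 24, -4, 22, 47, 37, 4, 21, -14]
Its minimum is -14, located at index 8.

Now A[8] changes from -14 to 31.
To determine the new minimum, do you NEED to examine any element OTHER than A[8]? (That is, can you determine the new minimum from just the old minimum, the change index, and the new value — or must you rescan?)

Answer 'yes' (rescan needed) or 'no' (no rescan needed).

Answer: yes

Derivation:
Old min = -14 at index 8
Change at index 8: -14 -> 31
Index 8 WAS the min and new value 31 > old min -14. Must rescan other elements to find the new min.
Needs rescan: yes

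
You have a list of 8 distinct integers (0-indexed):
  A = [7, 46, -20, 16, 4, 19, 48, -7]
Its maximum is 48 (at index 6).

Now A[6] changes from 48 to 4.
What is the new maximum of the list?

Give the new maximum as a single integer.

Answer: 46

Derivation:
Old max = 48 (at index 6)
Change: A[6] 48 -> 4
Changed element WAS the max -> may need rescan.
  Max of remaining elements: 46
  New max = max(4, 46) = 46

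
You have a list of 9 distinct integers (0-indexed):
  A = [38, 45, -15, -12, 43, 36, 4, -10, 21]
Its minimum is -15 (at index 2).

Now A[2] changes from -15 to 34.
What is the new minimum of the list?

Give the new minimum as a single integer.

Old min = -15 (at index 2)
Change: A[2] -15 -> 34
Changed element WAS the min. Need to check: is 34 still <= all others?
  Min of remaining elements: -12
  New min = min(34, -12) = -12

Answer: -12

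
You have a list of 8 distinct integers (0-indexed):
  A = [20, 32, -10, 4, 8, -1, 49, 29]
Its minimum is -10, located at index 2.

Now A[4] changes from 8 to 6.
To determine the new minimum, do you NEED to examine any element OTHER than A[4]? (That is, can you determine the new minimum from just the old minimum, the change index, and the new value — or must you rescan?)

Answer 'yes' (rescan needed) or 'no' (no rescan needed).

Old min = -10 at index 2
Change at index 4: 8 -> 6
Index 4 was NOT the min. New min = min(-10, 6). No rescan of other elements needed.
Needs rescan: no

Answer: no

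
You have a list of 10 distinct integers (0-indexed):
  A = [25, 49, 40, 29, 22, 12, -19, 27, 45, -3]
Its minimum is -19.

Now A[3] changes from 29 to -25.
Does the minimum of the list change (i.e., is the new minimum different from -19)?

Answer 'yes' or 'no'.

Old min = -19
Change: A[3] 29 -> -25
Changed element was NOT the min; min changes only if -25 < -19.
New min = -25; changed? yes

Answer: yes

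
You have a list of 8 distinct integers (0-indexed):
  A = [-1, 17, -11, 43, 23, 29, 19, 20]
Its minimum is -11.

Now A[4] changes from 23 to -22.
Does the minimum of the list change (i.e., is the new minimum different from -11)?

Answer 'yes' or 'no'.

Answer: yes

Derivation:
Old min = -11
Change: A[4] 23 -> -22
Changed element was NOT the min; min changes only if -22 < -11.
New min = -22; changed? yes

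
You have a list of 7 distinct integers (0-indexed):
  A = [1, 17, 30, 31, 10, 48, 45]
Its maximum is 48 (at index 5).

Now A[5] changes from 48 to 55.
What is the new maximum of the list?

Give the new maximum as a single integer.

Old max = 48 (at index 5)
Change: A[5] 48 -> 55
Changed element WAS the max -> may need rescan.
  Max of remaining elements: 45
  New max = max(55, 45) = 55

Answer: 55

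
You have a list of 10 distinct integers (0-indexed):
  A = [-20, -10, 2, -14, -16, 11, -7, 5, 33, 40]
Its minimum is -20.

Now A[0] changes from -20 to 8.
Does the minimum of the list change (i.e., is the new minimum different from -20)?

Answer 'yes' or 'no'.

Old min = -20
Change: A[0] -20 -> 8
Changed element was the min; new min must be rechecked.
New min = -16; changed? yes

Answer: yes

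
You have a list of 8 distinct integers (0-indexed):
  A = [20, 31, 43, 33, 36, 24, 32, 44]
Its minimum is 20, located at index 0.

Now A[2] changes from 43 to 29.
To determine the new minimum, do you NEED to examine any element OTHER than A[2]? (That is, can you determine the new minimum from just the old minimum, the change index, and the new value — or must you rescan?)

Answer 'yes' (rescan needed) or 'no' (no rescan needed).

Answer: no

Derivation:
Old min = 20 at index 0
Change at index 2: 43 -> 29
Index 2 was NOT the min. New min = min(20, 29). No rescan of other elements needed.
Needs rescan: no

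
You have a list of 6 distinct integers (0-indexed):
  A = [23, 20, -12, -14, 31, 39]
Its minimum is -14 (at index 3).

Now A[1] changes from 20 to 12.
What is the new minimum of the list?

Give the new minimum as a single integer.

Answer: -14

Derivation:
Old min = -14 (at index 3)
Change: A[1] 20 -> 12
Changed element was NOT the old min.
  New min = min(old_min, new_val) = min(-14, 12) = -14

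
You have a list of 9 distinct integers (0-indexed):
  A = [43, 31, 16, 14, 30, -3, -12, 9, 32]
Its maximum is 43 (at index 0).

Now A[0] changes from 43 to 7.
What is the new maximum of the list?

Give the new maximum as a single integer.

Old max = 43 (at index 0)
Change: A[0] 43 -> 7
Changed element WAS the max -> may need rescan.
  Max of remaining elements: 32
  New max = max(7, 32) = 32

Answer: 32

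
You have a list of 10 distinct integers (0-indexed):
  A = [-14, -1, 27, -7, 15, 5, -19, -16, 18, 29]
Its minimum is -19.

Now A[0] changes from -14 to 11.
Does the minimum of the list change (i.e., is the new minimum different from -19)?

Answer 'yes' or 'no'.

Old min = -19
Change: A[0] -14 -> 11
Changed element was NOT the min; min changes only if 11 < -19.
New min = -19; changed? no

Answer: no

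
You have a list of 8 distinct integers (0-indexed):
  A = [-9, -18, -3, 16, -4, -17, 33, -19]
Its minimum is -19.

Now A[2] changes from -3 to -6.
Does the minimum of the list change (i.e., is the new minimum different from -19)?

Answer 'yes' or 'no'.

Answer: no

Derivation:
Old min = -19
Change: A[2] -3 -> -6
Changed element was NOT the min; min changes only if -6 < -19.
New min = -19; changed? no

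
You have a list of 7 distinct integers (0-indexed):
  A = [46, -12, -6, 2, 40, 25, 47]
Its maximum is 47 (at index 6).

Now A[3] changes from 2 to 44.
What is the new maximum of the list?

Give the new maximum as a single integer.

Answer: 47

Derivation:
Old max = 47 (at index 6)
Change: A[3] 2 -> 44
Changed element was NOT the old max.
  New max = max(old_max, new_val) = max(47, 44) = 47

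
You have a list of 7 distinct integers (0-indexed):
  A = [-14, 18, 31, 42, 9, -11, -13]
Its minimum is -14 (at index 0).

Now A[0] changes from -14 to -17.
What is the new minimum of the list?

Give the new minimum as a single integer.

Old min = -14 (at index 0)
Change: A[0] -14 -> -17
Changed element WAS the min. Need to check: is -17 still <= all others?
  Min of remaining elements: -13
  New min = min(-17, -13) = -17

Answer: -17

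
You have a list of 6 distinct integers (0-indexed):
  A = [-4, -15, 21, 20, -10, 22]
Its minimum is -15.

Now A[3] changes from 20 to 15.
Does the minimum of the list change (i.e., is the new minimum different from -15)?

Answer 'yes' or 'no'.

Answer: no

Derivation:
Old min = -15
Change: A[3] 20 -> 15
Changed element was NOT the min; min changes only if 15 < -15.
New min = -15; changed? no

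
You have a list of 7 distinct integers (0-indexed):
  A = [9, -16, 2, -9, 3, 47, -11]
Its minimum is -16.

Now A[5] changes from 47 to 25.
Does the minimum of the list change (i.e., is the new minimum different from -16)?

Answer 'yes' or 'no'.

Answer: no

Derivation:
Old min = -16
Change: A[5] 47 -> 25
Changed element was NOT the min; min changes only if 25 < -16.
New min = -16; changed? no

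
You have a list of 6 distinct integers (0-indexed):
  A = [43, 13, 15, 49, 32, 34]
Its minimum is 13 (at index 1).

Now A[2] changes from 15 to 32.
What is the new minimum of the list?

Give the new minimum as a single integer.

Answer: 13

Derivation:
Old min = 13 (at index 1)
Change: A[2] 15 -> 32
Changed element was NOT the old min.
  New min = min(old_min, new_val) = min(13, 32) = 13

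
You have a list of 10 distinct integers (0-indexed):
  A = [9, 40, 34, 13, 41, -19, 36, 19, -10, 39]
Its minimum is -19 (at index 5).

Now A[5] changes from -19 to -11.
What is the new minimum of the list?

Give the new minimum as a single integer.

Answer: -11

Derivation:
Old min = -19 (at index 5)
Change: A[5] -19 -> -11
Changed element WAS the min. Need to check: is -11 still <= all others?
  Min of remaining elements: -10
  New min = min(-11, -10) = -11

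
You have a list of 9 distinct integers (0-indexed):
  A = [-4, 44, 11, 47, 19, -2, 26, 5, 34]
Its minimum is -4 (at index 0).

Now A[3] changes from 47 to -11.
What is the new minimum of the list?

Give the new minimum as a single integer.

Answer: -11

Derivation:
Old min = -4 (at index 0)
Change: A[3] 47 -> -11
Changed element was NOT the old min.
  New min = min(old_min, new_val) = min(-4, -11) = -11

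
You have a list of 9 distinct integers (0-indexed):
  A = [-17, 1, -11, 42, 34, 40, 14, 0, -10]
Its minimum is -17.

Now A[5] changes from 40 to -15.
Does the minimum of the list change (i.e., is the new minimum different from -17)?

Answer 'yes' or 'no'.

Old min = -17
Change: A[5] 40 -> -15
Changed element was NOT the min; min changes only if -15 < -17.
New min = -17; changed? no

Answer: no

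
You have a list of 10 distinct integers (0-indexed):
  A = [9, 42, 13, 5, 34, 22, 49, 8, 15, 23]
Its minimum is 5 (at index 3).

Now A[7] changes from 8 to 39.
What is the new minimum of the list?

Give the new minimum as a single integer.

Answer: 5

Derivation:
Old min = 5 (at index 3)
Change: A[7] 8 -> 39
Changed element was NOT the old min.
  New min = min(old_min, new_val) = min(5, 39) = 5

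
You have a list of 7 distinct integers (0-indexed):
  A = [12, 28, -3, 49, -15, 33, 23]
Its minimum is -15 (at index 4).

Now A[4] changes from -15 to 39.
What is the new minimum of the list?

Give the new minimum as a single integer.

Old min = -15 (at index 4)
Change: A[4] -15 -> 39
Changed element WAS the min. Need to check: is 39 still <= all others?
  Min of remaining elements: -3
  New min = min(39, -3) = -3

Answer: -3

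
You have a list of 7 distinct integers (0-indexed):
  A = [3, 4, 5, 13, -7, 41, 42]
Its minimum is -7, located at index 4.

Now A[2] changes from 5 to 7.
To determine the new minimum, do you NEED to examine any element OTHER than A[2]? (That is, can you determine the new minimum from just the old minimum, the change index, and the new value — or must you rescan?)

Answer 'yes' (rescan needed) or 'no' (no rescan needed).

Old min = -7 at index 4
Change at index 2: 5 -> 7
Index 2 was NOT the min. New min = min(-7, 7). No rescan of other elements needed.
Needs rescan: no

Answer: no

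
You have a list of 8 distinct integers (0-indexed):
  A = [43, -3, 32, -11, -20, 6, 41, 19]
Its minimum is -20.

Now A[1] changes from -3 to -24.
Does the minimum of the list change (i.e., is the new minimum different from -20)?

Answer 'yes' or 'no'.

Old min = -20
Change: A[1] -3 -> -24
Changed element was NOT the min; min changes only if -24 < -20.
New min = -24; changed? yes

Answer: yes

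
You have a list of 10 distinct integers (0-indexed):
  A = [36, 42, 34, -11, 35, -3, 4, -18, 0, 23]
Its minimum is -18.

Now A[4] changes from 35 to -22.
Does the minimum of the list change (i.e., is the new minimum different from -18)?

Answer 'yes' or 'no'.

Old min = -18
Change: A[4] 35 -> -22
Changed element was NOT the min; min changes only if -22 < -18.
New min = -22; changed? yes

Answer: yes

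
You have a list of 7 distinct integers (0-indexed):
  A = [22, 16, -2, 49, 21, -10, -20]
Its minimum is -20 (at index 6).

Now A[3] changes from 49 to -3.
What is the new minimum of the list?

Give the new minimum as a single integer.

Old min = -20 (at index 6)
Change: A[3] 49 -> -3
Changed element was NOT the old min.
  New min = min(old_min, new_val) = min(-20, -3) = -20

Answer: -20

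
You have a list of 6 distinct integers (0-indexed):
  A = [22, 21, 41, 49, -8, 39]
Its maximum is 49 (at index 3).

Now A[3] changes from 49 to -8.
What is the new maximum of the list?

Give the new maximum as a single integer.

Answer: 41

Derivation:
Old max = 49 (at index 3)
Change: A[3] 49 -> -8
Changed element WAS the max -> may need rescan.
  Max of remaining elements: 41
  New max = max(-8, 41) = 41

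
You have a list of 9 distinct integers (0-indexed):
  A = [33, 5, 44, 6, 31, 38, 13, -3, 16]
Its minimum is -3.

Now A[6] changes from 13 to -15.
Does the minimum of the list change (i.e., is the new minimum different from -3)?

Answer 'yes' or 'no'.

Answer: yes

Derivation:
Old min = -3
Change: A[6] 13 -> -15
Changed element was NOT the min; min changes only if -15 < -3.
New min = -15; changed? yes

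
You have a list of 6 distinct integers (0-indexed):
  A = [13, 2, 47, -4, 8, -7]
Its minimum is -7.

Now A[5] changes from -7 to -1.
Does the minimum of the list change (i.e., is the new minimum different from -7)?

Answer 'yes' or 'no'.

Old min = -7
Change: A[5] -7 -> -1
Changed element was the min; new min must be rechecked.
New min = -4; changed? yes

Answer: yes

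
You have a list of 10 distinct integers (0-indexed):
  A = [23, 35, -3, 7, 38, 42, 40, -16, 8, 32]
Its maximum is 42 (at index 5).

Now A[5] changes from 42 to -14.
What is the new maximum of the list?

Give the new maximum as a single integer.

Old max = 42 (at index 5)
Change: A[5] 42 -> -14
Changed element WAS the max -> may need rescan.
  Max of remaining elements: 40
  New max = max(-14, 40) = 40

Answer: 40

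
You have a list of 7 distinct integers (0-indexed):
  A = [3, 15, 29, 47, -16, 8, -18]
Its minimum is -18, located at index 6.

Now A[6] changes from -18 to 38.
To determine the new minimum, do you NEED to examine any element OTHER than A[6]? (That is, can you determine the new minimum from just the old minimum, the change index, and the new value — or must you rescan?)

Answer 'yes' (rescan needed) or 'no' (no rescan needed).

Answer: yes

Derivation:
Old min = -18 at index 6
Change at index 6: -18 -> 38
Index 6 WAS the min and new value 38 > old min -18. Must rescan other elements to find the new min.
Needs rescan: yes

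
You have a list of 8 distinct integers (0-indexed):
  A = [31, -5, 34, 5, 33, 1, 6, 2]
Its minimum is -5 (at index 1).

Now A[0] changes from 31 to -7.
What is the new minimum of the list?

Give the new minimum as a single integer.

Answer: -7

Derivation:
Old min = -5 (at index 1)
Change: A[0] 31 -> -7
Changed element was NOT the old min.
  New min = min(old_min, new_val) = min(-5, -7) = -7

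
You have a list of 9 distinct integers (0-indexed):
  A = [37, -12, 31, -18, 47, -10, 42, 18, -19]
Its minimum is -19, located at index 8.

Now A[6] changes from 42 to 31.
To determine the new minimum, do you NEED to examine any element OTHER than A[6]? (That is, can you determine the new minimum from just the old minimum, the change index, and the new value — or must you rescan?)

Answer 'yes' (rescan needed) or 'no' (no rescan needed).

Old min = -19 at index 8
Change at index 6: 42 -> 31
Index 6 was NOT the min. New min = min(-19, 31). No rescan of other elements needed.
Needs rescan: no

Answer: no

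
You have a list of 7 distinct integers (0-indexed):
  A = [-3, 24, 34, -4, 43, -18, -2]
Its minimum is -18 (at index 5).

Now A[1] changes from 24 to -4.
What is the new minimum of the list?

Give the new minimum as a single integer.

Answer: -18

Derivation:
Old min = -18 (at index 5)
Change: A[1] 24 -> -4
Changed element was NOT the old min.
  New min = min(old_min, new_val) = min(-18, -4) = -18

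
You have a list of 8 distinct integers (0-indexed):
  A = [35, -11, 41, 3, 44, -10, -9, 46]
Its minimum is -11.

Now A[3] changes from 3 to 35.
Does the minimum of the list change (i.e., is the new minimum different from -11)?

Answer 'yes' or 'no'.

Answer: no

Derivation:
Old min = -11
Change: A[3] 3 -> 35
Changed element was NOT the min; min changes only if 35 < -11.
New min = -11; changed? no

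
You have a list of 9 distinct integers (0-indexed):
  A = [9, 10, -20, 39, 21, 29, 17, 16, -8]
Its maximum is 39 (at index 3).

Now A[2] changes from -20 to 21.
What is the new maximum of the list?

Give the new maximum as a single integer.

Answer: 39

Derivation:
Old max = 39 (at index 3)
Change: A[2] -20 -> 21
Changed element was NOT the old max.
  New max = max(old_max, new_val) = max(39, 21) = 39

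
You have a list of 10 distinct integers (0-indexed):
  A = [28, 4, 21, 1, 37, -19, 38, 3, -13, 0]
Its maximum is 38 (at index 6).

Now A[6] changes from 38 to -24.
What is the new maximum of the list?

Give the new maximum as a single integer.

Answer: 37

Derivation:
Old max = 38 (at index 6)
Change: A[6] 38 -> -24
Changed element WAS the max -> may need rescan.
  Max of remaining elements: 37
  New max = max(-24, 37) = 37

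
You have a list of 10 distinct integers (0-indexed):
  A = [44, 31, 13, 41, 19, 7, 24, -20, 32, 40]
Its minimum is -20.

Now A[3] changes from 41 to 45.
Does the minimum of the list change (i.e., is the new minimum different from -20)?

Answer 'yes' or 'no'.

Answer: no

Derivation:
Old min = -20
Change: A[3] 41 -> 45
Changed element was NOT the min; min changes only if 45 < -20.
New min = -20; changed? no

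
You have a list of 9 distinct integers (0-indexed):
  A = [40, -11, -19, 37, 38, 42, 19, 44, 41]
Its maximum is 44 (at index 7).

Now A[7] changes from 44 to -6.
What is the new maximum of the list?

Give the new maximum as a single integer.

Answer: 42

Derivation:
Old max = 44 (at index 7)
Change: A[7] 44 -> -6
Changed element WAS the max -> may need rescan.
  Max of remaining elements: 42
  New max = max(-6, 42) = 42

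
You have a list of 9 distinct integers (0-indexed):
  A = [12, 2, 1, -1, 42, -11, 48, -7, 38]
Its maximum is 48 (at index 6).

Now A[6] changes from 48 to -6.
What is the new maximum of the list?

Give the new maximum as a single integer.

Old max = 48 (at index 6)
Change: A[6] 48 -> -6
Changed element WAS the max -> may need rescan.
  Max of remaining elements: 42
  New max = max(-6, 42) = 42

Answer: 42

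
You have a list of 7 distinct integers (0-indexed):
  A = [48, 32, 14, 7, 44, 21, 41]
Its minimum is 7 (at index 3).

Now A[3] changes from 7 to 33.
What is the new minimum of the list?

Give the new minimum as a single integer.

Answer: 14

Derivation:
Old min = 7 (at index 3)
Change: A[3] 7 -> 33
Changed element WAS the min. Need to check: is 33 still <= all others?
  Min of remaining elements: 14
  New min = min(33, 14) = 14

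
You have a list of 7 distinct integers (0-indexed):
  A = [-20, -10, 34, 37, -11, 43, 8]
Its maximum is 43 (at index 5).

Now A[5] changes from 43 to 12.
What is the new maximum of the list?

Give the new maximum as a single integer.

Old max = 43 (at index 5)
Change: A[5] 43 -> 12
Changed element WAS the max -> may need rescan.
  Max of remaining elements: 37
  New max = max(12, 37) = 37

Answer: 37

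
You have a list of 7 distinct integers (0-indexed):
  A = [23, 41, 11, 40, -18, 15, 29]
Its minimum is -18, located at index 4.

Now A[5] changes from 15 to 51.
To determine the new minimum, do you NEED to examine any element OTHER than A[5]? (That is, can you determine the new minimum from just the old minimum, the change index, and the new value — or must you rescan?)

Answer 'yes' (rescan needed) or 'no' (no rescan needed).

Old min = -18 at index 4
Change at index 5: 15 -> 51
Index 5 was NOT the min. New min = min(-18, 51). No rescan of other elements needed.
Needs rescan: no

Answer: no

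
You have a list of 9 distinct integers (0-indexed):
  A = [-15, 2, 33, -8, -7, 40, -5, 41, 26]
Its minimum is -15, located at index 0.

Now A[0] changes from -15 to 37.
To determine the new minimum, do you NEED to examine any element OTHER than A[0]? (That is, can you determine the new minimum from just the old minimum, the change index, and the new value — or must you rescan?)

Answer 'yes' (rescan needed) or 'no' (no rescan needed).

Old min = -15 at index 0
Change at index 0: -15 -> 37
Index 0 WAS the min and new value 37 > old min -15. Must rescan other elements to find the new min.
Needs rescan: yes

Answer: yes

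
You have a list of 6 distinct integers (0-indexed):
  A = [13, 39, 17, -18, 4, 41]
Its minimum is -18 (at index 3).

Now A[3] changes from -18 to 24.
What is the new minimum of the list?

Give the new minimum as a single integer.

Answer: 4

Derivation:
Old min = -18 (at index 3)
Change: A[3] -18 -> 24
Changed element WAS the min. Need to check: is 24 still <= all others?
  Min of remaining elements: 4
  New min = min(24, 4) = 4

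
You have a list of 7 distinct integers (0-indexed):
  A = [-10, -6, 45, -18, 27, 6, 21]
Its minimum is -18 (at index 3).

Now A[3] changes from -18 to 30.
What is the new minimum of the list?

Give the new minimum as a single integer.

Answer: -10

Derivation:
Old min = -18 (at index 3)
Change: A[3] -18 -> 30
Changed element WAS the min. Need to check: is 30 still <= all others?
  Min of remaining elements: -10
  New min = min(30, -10) = -10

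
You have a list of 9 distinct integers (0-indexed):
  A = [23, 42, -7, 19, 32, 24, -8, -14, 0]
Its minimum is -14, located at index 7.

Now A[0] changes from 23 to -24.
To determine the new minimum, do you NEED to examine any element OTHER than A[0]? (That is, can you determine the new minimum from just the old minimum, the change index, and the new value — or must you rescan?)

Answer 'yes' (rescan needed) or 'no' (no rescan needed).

Old min = -14 at index 7
Change at index 0: 23 -> -24
Index 0 was NOT the min. New min = min(-14, -24). No rescan of other elements needed.
Needs rescan: no

Answer: no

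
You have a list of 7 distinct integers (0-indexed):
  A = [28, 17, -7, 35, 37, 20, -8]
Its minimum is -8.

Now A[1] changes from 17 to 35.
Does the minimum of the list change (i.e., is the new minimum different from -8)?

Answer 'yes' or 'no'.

Answer: no

Derivation:
Old min = -8
Change: A[1] 17 -> 35
Changed element was NOT the min; min changes only if 35 < -8.
New min = -8; changed? no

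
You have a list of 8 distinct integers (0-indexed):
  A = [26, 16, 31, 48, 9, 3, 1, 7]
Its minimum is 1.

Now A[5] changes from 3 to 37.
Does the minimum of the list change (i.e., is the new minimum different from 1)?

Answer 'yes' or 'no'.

Old min = 1
Change: A[5] 3 -> 37
Changed element was NOT the min; min changes only if 37 < 1.
New min = 1; changed? no

Answer: no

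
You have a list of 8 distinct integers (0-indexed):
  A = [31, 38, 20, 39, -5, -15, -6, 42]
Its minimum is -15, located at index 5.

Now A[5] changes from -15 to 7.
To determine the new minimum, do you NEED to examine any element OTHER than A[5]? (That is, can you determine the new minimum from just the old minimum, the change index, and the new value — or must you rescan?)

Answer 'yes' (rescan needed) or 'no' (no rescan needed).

Old min = -15 at index 5
Change at index 5: -15 -> 7
Index 5 WAS the min and new value 7 > old min -15. Must rescan other elements to find the new min.
Needs rescan: yes

Answer: yes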